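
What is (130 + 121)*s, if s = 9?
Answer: 2259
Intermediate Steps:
(130 + 121)*s = (130 + 121)*9 = 251*9 = 2259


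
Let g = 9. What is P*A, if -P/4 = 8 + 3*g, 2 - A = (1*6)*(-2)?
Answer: -1960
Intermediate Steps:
A = 14 (A = 2 - 1*6*(-2) = 2 - 6*(-2) = 2 - 1*(-12) = 2 + 12 = 14)
P = -140 (P = -4*(8 + 3*9) = -4*(8 + 27) = -4*35 = -140)
P*A = -140*14 = -1960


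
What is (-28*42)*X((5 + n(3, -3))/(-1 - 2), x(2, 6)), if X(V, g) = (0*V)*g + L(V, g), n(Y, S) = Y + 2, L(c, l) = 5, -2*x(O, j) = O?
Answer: -5880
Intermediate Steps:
x(O, j) = -O/2
n(Y, S) = 2 + Y
X(V, g) = 5 (X(V, g) = (0*V)*g + 5 = 0*g + 5 = 0 + 5 = 5)
(-28*42)*X((5 + n(3, -3))/(-1 - 2), x(2, 6)) = -28*42*5 = -1176*5 = -5880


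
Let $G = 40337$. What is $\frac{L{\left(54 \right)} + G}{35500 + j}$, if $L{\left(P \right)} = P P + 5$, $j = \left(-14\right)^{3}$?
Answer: $\frac{21629}{16378} \approx 1.3206$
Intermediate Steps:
$j = -2744$
$L{\left(P \right)} = 5 + P^{2}$ ($L{\left(P \right)} = P^{2} + 5 = 5 + P^{2}$)
$\frac{L{\left(54 \right)} + G}{35500 + j} = \frac{\left(5 + 54^{2}\right) + 40337}{35500 - 2744} = \frac{\left(5 + 2916\right) + 40337}{32756} = \left(2921 + 40337\right) \frac{1}{32756} = 43258 \cdot \frac{1}{32756} = \frac{21629}{16378}$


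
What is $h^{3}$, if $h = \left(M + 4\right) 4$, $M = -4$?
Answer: $0$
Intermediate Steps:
$h = 0$ ($h = \left(-4 + 4\right) 4 = 0 \cdot 4 = 0$)
$h^{3} = 0^{3} = 0$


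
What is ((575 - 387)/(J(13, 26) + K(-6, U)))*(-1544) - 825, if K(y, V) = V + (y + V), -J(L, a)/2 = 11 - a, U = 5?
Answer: -159161/17 ≈ -9362.4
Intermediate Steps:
J(L, a) = -22 + 2*a (J(L, a) = -2*(11 - a) = -22 + 2*a)
K(y, V) = y + 2*V (K(y, V) = V + (V + y) = y + 2*V)
((575 - 387)/(J(13, 26) + K(-6, U)))*(-1544) - 825 = ((575 - 387)/((-22 + 2*26) + (-6 + 2*5)))*(-1544) - 825 = (188/((-22 + 52) + (-6 + 10)))*(-1544) - 825 = (188/(30 + 4))*(-1544) - 825 = (188/34)*(-1544) - 825 = (188*(1/34))*(-1544) - 825 = (94/17)*(-1544) - 825 = -145136/17 - 825 = -159161/17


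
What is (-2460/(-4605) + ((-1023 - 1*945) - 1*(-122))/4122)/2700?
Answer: 54643/1708362900 ≈ 3.1986e-5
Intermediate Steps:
(-2460/(-4605) + ((-1023 - 1*945) - 1*(-122))/4122)/2700 = (-2460*(-1/4605) + ((-1023 - 945) + 122)*(1/4122))*(1/2700) = (164/307 + (-1968 + 122)*(1/4122))*(1/2700) = (164/307 - 1846*1/4122)*(1/2700) = (164/307 - 923/2061)*(1/2700) = (54643/632727)*(1/2700) = 54643/1708362900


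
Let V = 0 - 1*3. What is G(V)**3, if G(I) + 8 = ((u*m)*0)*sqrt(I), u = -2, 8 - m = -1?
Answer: -512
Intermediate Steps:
m = 9 (m = 8 - 1*(-1) = 8 + 1 = 9)
V = -3 (V = 0 - 3 = -3)
G(I) = -8 (G(I) = -8 + (-2*9*0)*sqrt(I) = -8 + (-18*0)*sqrt(I) = -8 + 0*sqrt(I) = -8 + 0 = -8)
G(V)**3 = (-8)**3 = -512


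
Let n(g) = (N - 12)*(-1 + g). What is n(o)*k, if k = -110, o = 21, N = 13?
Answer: -2200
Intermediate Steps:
n(g) = -1 + g (n(g) = (13 - 12)*(-1 + g) = 1*(-1 + g) = -1 + g)
n(o)*k = (-1 + 21)*(-110) = 20*(-110) = -2200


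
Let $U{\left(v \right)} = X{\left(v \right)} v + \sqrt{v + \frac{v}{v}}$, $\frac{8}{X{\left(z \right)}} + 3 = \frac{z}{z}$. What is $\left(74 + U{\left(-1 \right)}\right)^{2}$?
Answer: $6084$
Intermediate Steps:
$X{\left(z \right)} = -4$ ($X{\left(z \right)} = \frac{8}{-3 + \frac{z}{z}} = \frac{8}{-3 + 1} = \frac{8}{-2} = 8 \left(- \frac{1}{2}\right) = -4$)
$U{\left(v \right)} = \sqrt{1 + v} - 4 v$ ($U{\left(v \right)} = - 4 v + \sqrt{v + \frac{v}{v}} = - 4 v + \sqrt{v + 1} = - 4 v + \sqrt{1 + v} = \sqrt{1 + v} - 4 v$)
$\left(74 + U{\left(-1 \right)}\right)^{2} = \left(74 + \left(\sqrt{1 - 1} - -4\right)\right)^{2} = \left(74 + \left(\sqrt{0} + 4\right)\right)^{2} = \left(74 + \left(0 + 4\right)\right)^{2} = \left(74 + 4\right)^{2} = 78^{2} = 6084$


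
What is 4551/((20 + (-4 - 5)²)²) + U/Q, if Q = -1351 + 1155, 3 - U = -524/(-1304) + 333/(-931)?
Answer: 261574667861/606828682376 ≈ 0.43105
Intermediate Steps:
U = 897115/303506 (U = 3 - (-524/(-1304) + 333/(-931)) = 3 - (-524*(-1/1304) + 333*(-1/931)) = 3 - (131/326 - 333/931) = 3 - 1*13403/303506 = 3 - 13403/303506 = 897115/303506 ≈ 2.9558)
Q = -196
4551/((20 + (-4 - 5)²)²) + U/Q = 4551/((20 + (-4 - 5)²)²) + (897115/303506)/(-196) = 4551/((20 + (-9)²)²) + (897115/303506)*(-1/196) = 4551/((20 + 81)²) - 897115/59487176 = 4551/(101²) - 897115/59487176 = 4551/10201 - 897115/59487176 = 261574667861/606828682376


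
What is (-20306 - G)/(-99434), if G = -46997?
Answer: -26691/99434 ≈ -0.26843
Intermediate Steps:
(-20306 - G)/(-99434) = (-20306 - 1*(-46997))/(-99434) = (-20306 + 46997)*(-1/99434) = 26691*(-1/99434) = -26691/99434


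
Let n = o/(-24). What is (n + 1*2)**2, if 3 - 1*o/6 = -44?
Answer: 1521/16 ≈ 95.063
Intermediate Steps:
o = 282 (o = 18 - 6*(-44) = 18 + 264 = 282)
n = -47/4 (n = 282/(-24) = 282*(-1/24) = -47/4 ≈ -11.750)
(n + 1*2)**2 = (-47/4 + 1*2)**2 = (-47/4 + 2)**2 = (-39/4)**2 = 1521/16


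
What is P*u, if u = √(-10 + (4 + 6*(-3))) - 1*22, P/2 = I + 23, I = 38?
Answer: -2684 + 244*I*√6 ≈ -2684.0 + 597.68*I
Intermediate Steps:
P = 122 (P = 2*(38 + 23) = 2*61 = 122)
u = -22 + 2*I*√6 (u = √(-10 + (4 - 18)) - 22 = √(-10 - 14) - 22 = √(-24) - 22 = 2*I*√6 - 22 = -22 + 2*I*√6 ≈ -22.0 + 4.899*I)
P*u = 122*(-22 + 2*I*√6) = -2684 + 244*I*√6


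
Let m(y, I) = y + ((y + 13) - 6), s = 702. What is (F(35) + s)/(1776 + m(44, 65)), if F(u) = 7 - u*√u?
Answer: 709/1871 - 35*√35/1871 ≈ 0.26827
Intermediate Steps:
F(u) = 7 - u^(3/2)
m(y, I) = 7 + 2*y (m(y, I) = y + ((13 + y) - 6) = y + (7 + y) = 7 + 2*y)
(F(35) + s)/(1776 + m(44, 65)) = ((7 - 35^(3/2)) + 702)/(1776 + (7 + 2*44)) = ((7 - 35*√35) + 702)/(1776 + (7 + 88)) = ((7 - 35*√35) + 702)/(1776 + 95) = (709 - 35*√35)/1871 = (709 - 35*√35)*(1/1871) = 709/1871 - 35*√35/1871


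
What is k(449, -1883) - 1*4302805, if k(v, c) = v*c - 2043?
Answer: -5150315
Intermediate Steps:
k(v, c) = -2043 + c*v (k(v, c) = c*v - 2043 = -2043 + c*v)
k(449, -1883) - 1*4302805 = (-2043 - 1883*449) - 1*4302805 = (-2043 - 845467) - 4302805 = -847510 - 4302805 = -5150315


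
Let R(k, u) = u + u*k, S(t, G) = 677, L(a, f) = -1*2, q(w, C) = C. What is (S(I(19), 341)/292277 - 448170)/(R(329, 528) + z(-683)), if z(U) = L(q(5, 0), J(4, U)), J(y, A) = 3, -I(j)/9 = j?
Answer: -130989782413/50925759926 ≈ -2.5722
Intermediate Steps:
I(j) = -9*j
L(a, f) = -2
z(U) = -2
R(k, u) = u + k*u
(S(I(19), 341)/292277 - 448170)/(R(329, 528) + z(-683)) = (677/292277 - 448170)/(528*(1 + 329) - 2) = (677*(1/292277) - 448170)/(528*330 - 2) = (677/292277 - 448170)/(174240 - 2) = -130989782413/292277/174238 = -130989782413/292277*1/174238 = -130989782413/50925759926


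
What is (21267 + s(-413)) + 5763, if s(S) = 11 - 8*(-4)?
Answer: 27073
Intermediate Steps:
s(S) = 43 (s(S) = 11 + 32 = 43)
(21267 + s(-413)) + 5763 = (21267 + 43) + 5763 = 21310 + 5763 = 27073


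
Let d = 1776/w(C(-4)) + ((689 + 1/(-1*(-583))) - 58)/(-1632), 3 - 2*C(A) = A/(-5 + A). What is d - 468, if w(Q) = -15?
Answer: -1395754181/2378640 ≈ -586.79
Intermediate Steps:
C(A) = 3/2 - A/(2*(-5 + A))
d = -282550661/2378640 (d = 1776/(-15) + ((689 + 1/(-1*(-583))) - 58)/(-1632) = 1776*(-1/15) + ((689 + 1/583) - 58)*(-1/1632) = -592/5 + ((689 + 1/583) - 58)*(-1/1632) = -592/5 + (401688/583 - 58)*(-1/1632) = -592/5 + (367874/583)*(-1/1632) = -592/5 - 183937/475728 = -282550661/2378640 ≈ -118.79)
d - 468 = -282550661/2378640 - 468 = -1395754181/2378640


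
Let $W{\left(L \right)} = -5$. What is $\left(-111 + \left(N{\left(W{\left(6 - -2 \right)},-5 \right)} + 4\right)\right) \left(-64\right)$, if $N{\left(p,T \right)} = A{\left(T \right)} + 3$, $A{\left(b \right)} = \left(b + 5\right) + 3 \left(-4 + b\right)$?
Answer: $8384$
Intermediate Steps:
$A{\left(b \right)} = -7 + 4 b$ ($A{\left(b \right)} = \left(5 + b\right) + \left(-12 + 3 b\right) = -7 + 4 b$)
$N{\left(p,T \right)} = -4 + 4 T$ ($N{\left(p,T \right)} = \left(-7 + 4 T\right) + 3 = -4 + 4 T$)
$\left(-111 + \left(N{\left(W{\left(6 - -2 \right)},-5 \right)} + 4\right)\right) \left(-64\right) = \left(-111 + \left(\left(-4 + 4 \left(-5\right)\right) + 4\right)\right) \left(-64\right) = \left(-111 + \left(\left(-4 - 20\right) + 4\right)\right) \left(-64\right) = \left(-111 + \left(-24 + 4\right)\right) \left(-64\right) = \left(-111 - 20\right) \left(-64\right) = \left(-131\right) \left(-64\right) = 8384$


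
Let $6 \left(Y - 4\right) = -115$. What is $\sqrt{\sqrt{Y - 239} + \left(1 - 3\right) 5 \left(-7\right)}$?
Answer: $\frac{\sqrt{2520 + 30 i \sqrt{366}}}{6} \approx 8.42 + 0.94671 i$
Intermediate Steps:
$Y = - \frac{91}{6}$ ($Y = 4 + \frac{1}{6} \left(-115\right) = 4 - \frac{115}{6} = - \frac{91}{6} \approx -15.167$)
$\sqrt{\sqrt{Y - 239} + \left(1 - 3\right) 5 \left(-7\right)} = \sqrt{\sqrt{- \frac{91}{6} - 239} + \left(1 - 3\right) 5 \left(-7\right)} = \sqrt{\sqrt{- \frac{1525}{6}} + \left(1 - 3\right) 5 \left(-7\right)} = \sqrt{\frac{5 i \sqrt{366}}{6} + \left(-2\right) 5 \left(-7\right)} = \sqrt{\frac{5 i \sqrt{366}}{6} - -70} = \sqrt{\frac{5 i \sqrt{366}}{6} + 70} = \sqrt{70 + \frac{5 i \sqrt{366}}{6}}$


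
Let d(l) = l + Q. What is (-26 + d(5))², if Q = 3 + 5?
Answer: 169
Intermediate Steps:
Q = 8
d(l) = 8 + l (d(l) = l + 8 = 8 + l)
(-26 + d(5))² = (-26 + (8 + 5))² = (-26 + 13)² = (-13)² = 169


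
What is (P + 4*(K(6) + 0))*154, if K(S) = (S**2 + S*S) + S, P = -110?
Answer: 31108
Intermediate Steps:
K(S) = S + 2*S**2 (K(S) = (S**2 + S**2) + S = 2*S**2 + S = S + 2*S**2)
(P + 4*(K(6) + 0))*154 = (-110 + 4*(6*(1 + 2*6) + 0))*154 = (-110 + 4*(6*(1 + 12) + 0))*154 = (-110 + 4*(6*13 + 0))*154 = (-110 + 4*(78 + 0))*154 = (-110 + 4*78)*154 = (-110 + 312)*154 = 202*154 = 31108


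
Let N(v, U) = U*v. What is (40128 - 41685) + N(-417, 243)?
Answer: -102888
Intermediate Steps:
(40128 - 41685) + N(-417, 243) = (40128 - 41685) + 243*(-417) = -1557 - 101331 = -102888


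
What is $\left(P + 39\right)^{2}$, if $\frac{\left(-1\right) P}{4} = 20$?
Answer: $1681$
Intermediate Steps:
$P = -80$ ($P = \left(-4\right) 20 = -80$)
$\left(P + 39\right)^{2} = \left(-80 + 39\right)^{2} = \left(-41\right)^{2} = 1681$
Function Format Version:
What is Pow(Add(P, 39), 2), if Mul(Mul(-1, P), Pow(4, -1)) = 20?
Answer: 1681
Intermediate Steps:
P = -80 (P = Mul(-4, 20) = -80)
Pow(Add(P, 39), 2) = Pow(Add(-80, 39), 2) = Pow(-41, 2) = 1681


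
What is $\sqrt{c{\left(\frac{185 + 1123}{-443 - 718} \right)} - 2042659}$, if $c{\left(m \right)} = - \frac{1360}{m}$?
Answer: $\frac{i \sqrt{24254489359}}{109} \approx 1428.8 i$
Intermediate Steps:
$\sqrt{c{\left(\frac{185 + 1123}{-443 - 718} \right)} - 2042659} = \sqrt{- \frac{1360}{\left(185 + 1123\right) \frac{1}{-443 - 718}} - 2042659} = \sqrt{- \frac{1360}{1308 \frac{1}{-1161}} - 2042659} = \sqrt{- \frac{1360}{1308 \left(- \frac{1}{1161}\right)} - 2042659} = \sqrt{- \frac{1360}{- \frac{436}{387}} - 2042659} = \sqrt{\left(-1360\right) \left(- \frac{387}{436}\right) - 2042659} = \sqrt{\frac{131580}{109} - 2042659} = \sqrt{- \frac{222518251}{109}} = \frac{i \sqrt{24254489359}}{109}$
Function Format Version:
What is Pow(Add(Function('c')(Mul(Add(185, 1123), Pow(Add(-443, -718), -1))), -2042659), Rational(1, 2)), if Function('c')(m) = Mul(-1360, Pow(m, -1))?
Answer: Mul(Rational(1, 109), I, Pow(24254489359, Rational(1, 2))) ≈ Mul(1428.8, I)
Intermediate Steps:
Pow(Add(Function('c')(Mul(Add(185, 1123), Pow(Add(-443, -718), -1))), -2042659), Rational(1, 2)) = Pow(Add(Mul(-1360, Pow(Mul(Add(185, 1123), Pow(Add(-443, -718), -1)), -1)), -2042659), Rational(1, 2)) = Pow(Add(Mul(-1360, Pow(Mul(1308, Pow(-1161, -1)), -1)), -2042659), Rational(1, 2)) = Pow(Add(Mul(-1360, Pow(Mul(1308, Rational(-1, 1161)), -1)), -2042659), Rational(1, 2)) = Pow(Add(Mul(-1360, Pow(Rational(-436, 387), -1)), -2042659), Rational(1, 2)) = Pow(Add(Mul(-1360, Rational(-387, 436)), -2042659), Rational(1, 2)) = Pow(Add(Rational(131580, 109), -2042659), Rational(1, 2)) = Pow(Rational(-222518251, 109), Rational(1, 2)) = Mul(Rational(1, 109), I, Pow(24254489359, Rational(1, 2)))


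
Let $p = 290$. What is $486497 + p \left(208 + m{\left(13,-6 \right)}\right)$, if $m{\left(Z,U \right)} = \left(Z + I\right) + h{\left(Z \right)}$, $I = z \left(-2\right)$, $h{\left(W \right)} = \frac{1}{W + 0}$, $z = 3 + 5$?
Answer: $\frac{7097601}{13} \approx 5.4597 \cdot 10^{5}$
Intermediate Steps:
$z = 8$
$h{\left(W \right)} = \frac{1}{W}$
$I = -16$ ($I = 8 \left(-2\right) = -16$)
$m{\left(Z,U \right)} = -16 + Z + \frac{1}{Z}$ ($m{\left(Z,U \right)} = \left(Z - 16\right) + \frac{1}{Z} = \left(-16 + Z\right) + \frac{1}{Z} = -16 + Z + \frac{1}{Z}$)
$486497 + p \left(208 + m{\left(13,-6 \right)}\right) = 486497 + 290 \left(208 + \left(-16 + 13 + \frac{1}{13}\right)\right) = 486497 + 290 \left(208 - \frac{38}{13}\right) = 486497 + 290 \cdot \frac{2666}{13} = 486497 + \frac{773140}{13} = \frac{7097601}{13}$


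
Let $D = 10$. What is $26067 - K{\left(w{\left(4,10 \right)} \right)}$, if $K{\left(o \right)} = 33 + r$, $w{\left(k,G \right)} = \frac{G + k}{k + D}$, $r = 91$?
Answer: $25943$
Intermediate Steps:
$w{\left(k,G \right)} = \frac{G + k}{10 + k}$ ($w{\left(k,G \right)} = \frac{G + k}{k + 10} = \frac{G + k}{10 + k}$)
$K{\left(o \right)} = 124$ ($K{\left(o \right)} = 33 + 91 = 124$)
$26067 - K{\left(w{\left(4,10 \right)} \right)} = 26067 - 124 = 25943$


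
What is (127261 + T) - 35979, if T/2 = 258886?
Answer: 609054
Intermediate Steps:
T = 517772 (T = 2*258886 = 517772)
(127261 + T) - 35979 = (127261 + 517772) - 35979 = 645033 - 35979 = 609054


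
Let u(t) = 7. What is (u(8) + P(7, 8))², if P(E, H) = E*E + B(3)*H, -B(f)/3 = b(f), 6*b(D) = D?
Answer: 1936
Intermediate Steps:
b(D) = D/6
B(f) = -f/2
P(E, H) = E² - 3*H/2 (P(E, H) = E*E + (-½*3)*H = E² - 3*H/2)
(u(8) + P(7, 8))² = (7 + (7² - 3/2*8))² = (7 + (49 - 12))² = (7 + 37)² = 44² = 1936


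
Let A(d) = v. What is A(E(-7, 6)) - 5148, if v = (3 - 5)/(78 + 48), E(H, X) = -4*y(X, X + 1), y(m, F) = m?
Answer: -324325/63 ≈ -5148.0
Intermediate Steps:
E(H, X) = -4*X
v = -1/63 (v = -2/126 = -2*1/126 = -1/63 ≈ -0.015873)
A(d) = -1/63
A(E(-7, 6)) - 5148 = -1/63 - 5148 = -324325/63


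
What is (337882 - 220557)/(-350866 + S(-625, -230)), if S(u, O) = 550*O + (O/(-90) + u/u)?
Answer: -1055925/4296262 ≈ -0.24578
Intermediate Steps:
S(u, O) = 1 + 49499*O/90 (S(u, O) = 550*O + (O*(-1/90) + 1) = 550*O + (-O/90 + 1) = 550*O + (1 - O/90) = 1 + 49499*O/90)
(337882 - 220557)/(-350866 + S(-625, -230)) = (337882 - 220557)/(-350866 + (1 + (49499/90)*(-230))) = 117325/(-350866 + (1 - 1138477/9)) = 117325/(-350866 - 1138468/9) = 117325/(-4296262/9) = 117325*(-9/4296262) = -1055925/4296262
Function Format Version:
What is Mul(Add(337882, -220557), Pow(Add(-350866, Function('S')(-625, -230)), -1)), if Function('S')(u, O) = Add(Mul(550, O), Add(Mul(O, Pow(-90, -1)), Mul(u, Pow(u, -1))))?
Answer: Rational(-1055925, 4296262) ≈ -0.24578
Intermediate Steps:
Function('S')(u, O) = Add(1, Mul(Rational(49499, 90), O)) (Function('S')(u, O) = Add(Mul(550, O), Add(Mul(O, Rational(-1, 90)), 1)) = Add(Mul(550, O), Add(Mul(Rational(-1, 90), O), 1)) = Add(Mul(550, O), Add(1, Mul(Rational(-1, 90), O))) = Add(1, Mul(Rational(49499, 90), O)))
Mul(Add(337882, -220557), Pow(Add(-350866, Function('S')(-625, -230)), -1)) = Mul(Add(337882, -220557), Pow(Add(-350866, Add(1, Mul(Rational(49499, 90), -230))), -1)) = Mul(117325, Pow(Add(-350866, Add(1, Rational(-1138477, 9))), -1)) = Mul(117325, Pow(Add(-350866, Rational(-1138468, 9)), -1)) = Mul(117325, Pow(Rational(-4296262, 9), -1)) = Mul(117325, Rational(-9, 4296262)) = Rational(-1055925, 4296262)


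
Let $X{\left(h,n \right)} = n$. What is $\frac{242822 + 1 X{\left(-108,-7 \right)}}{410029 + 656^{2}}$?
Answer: $\frac{48563}{168073} \approx 0.28894$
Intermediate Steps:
$\frac{242822 + 1 X{\left(-108,-7 \right)}}{410029 + 656^{2}} = \frac{242822 + 1 \left(-7\right)}{410029 + 656^{2}} = \frac{242822 - 7}{410029 + 430336} = \frac{242815}{840365} = 242815 \cdot \frac{1}{840365} = \frac{48563}{168073}$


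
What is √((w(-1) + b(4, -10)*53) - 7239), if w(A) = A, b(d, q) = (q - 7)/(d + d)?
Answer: I*√117642/4 ≈ 85.747*I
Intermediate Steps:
b(d, q) = (-7 + q)/(2*d) (b(d, q) = (-7 + q)/((2*d)) = (-7 + q)*(1/(2*d)) = (-7 + q)/(2*d))
√((w(-1) + b(4, -10)*53) - 7239) = √((-1 + ((½)*(-7 - 10)/4)*53) - 7239) = √((-1 + ((½)*(¼)*(-17))*53) - 7239) = √((-1 - 17/8*53) - 7239) = √((-1 - 901/8) - 7239) = √(-909/8 - 7239) = √(-58821/8) = I*√117642/4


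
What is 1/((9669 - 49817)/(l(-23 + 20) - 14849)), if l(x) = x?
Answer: 3713/10037 ≈ 0.36993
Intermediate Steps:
1/((9669 - 49817)/(l(-23 + 20) - 14849)) = 1/((9669 - 49817)/((-23 + 20) - 14849)) = 1/(-40148/(-3 - 14849)) = 1/(-40148/(-14852)) = 1/(-40148*(-1/14852)) = 1/(10037/3713) = 3713/10037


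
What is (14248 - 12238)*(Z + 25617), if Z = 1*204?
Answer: 51900210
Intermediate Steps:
Z = 204
(14248 - 12238)*(Z + 25617) = (14248 - 12238)*(204 + 25617) = 2010*25821 = 51900210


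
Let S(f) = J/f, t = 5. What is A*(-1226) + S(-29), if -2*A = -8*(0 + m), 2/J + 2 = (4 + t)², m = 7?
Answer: -78645450/2291 ≈ -34328.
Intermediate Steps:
J = 2/79 (J = 2/(-2 + (4 + 5)²) = 2/(-2 + 9²) = 2/(-2 + 81) = 2/79 ≈ 0.025316)
A = 28 (A = -(-4)*(0 + 7) = -(-4)*7 = -½*(-56) = 28)
S(f) = 2/(79*f)
A*(-1226) + S(-29) = 28*(-1226) + (2/79)/(-29) = -34328 + (2/79)*(-1/29) = -34328 - 2/2291 = -78645450/2291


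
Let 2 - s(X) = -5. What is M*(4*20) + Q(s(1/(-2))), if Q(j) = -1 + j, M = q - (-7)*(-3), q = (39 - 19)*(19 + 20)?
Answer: 60726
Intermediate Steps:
s(X) = 7 (s(X) = 2 - 1*(-5) = 2 + 5 = 7)
q = 780 (q = 20*39 = 780)
M = 759 (M = 780 - (-7)*(-3) = 780 - 1*21 = 780 - 21 = 759)
M*(4*20) + Q(s(1/(-2))) = 759*(4*20) + (-1 + 7) = 759*80 + 6 = 60720 + 6 = 60726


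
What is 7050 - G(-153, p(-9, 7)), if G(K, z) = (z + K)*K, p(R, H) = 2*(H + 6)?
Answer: -12381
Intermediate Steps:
p(R, H) = 12 + 2*H (p(R, H) = 2*(6 + H) = 12 + 2*H)
G(K, z) = K*(K + z) (G(K, z) = (K + z)*K = K*(K + z))
7050 - G(-153, p(-9, 7)) = 7050 - (-153)*(-153 + (12 + 2*7)) = 7050 - (-153)*(-153 + (12 + 14)) = 7050 - (-153)*(-153 + 26) = 7050 - (-153)*(-127) = 7050 - 1*19431 = 7050 - 19431 = -12381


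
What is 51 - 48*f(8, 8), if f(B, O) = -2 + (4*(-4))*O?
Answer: 6291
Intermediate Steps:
f(B, O) = -2 - 16*O
51 - 48*f(8, 8) = 51 - 48*(-2 - 16*8) = 51 - 48*(-2 - 128) = 51 - 48*(-130) = 51 + 6240 = 6291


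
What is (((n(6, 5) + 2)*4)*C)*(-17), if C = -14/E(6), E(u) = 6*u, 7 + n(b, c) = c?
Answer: 0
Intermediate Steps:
n(b, c) = -7 + c
C = -7/18 (C = -14/(6*6) = -14/36 = -14*1/36 = -7/18 ≈ -0.38889)
(((n(6, 5) + 2)*4)*C)*(-17) = ((((-7 + 5) + 2)*4)*(-7/18))*(-17) = (((-2 + 2)*4)*(-7/18))*(-17) = ((0*4)*(-7/18))*(-17) = (0*(-7/18))*(-17) = 0*(-17) = 0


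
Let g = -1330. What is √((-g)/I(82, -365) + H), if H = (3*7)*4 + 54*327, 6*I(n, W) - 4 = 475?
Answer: √4074564642/479 ≈ 133.26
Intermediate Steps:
I(n, W) = 479/6 (I(n, W) = ⅔ + (⅙)*475 = ⅔ + 475/6 = 479/6)
H = 17742 (H = 21*4 + 17658 = 84 + 17658 = 17742)
√((-g)/I(82, -365) + H) = √((-1*(-1330))/(479/6) + 17742) = √(1330*(6/479) + 17742) = √(7980/479 + 17742) = √(8506398/479) = √4074564642/479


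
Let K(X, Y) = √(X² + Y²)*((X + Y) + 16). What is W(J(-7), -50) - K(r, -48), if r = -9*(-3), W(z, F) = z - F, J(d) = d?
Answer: 43 + 15*√337 ≈ 318.36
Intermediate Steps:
r = 27
K(X, Y) = √(X² + Y²)*(16 + X + Y)
W(J(-7), -50) - K(r, -48) = (-7 - 1*(-50)) - √(27² + (-48)²)*(16 + 27 - 48) = (-7 + 50) - √(729 + 2304)*(-5) = 43 - √3033*(-5) = 43 - 3*√337*(-5) = 43 - (-15)*√337 = 43 + 15*√337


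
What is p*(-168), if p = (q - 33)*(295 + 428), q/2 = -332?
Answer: 84660408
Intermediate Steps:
q = -664 (q = 2*(-332) = -664)
p = -503931 (p = (-664 - 33)*(295 + 428) = -697*723 = -503931)
p*(-168) = -503931*(-168) = 84660408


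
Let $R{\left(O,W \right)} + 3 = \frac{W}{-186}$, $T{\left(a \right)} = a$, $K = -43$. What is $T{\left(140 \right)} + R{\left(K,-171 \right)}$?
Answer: $\frac{8551}{62} \approx 137.92$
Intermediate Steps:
$R{\left(O,W \right)} = -3 - \frac{W}{186}$ ($R{\left(O,W \right)} = -3 + \frac{W}{-186} = -3 + W \left(- \frac{1}{186}\right) = -3 - \frac{W}{186}$)
$T{\left(140 \right)} + R{\left(K,-171 \right)} = 140 - \frac{129}{62} = \frac{8551}{62}$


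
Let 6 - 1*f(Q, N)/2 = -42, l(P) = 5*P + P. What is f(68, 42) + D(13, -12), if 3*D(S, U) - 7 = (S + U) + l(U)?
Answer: 224/3 ≈ 74.667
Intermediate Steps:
l(P) = 6*P
f(Q, N) = 96 (f(Q, N) = 12 - 2*(-42) = 12 + 84 = 96)
D(S, U) = 7/3 + S/3 + 7*U/3 (D(S, U) = 7/3 + ((S + U) + 6*U)/3 = 7/3 + (S + 7*U)/3 = 7/3 + (S/3 + 7*U/3) = 7/3 + S/3 + 7*U/3)
f(68, 42) + D(13, -12) = 96 + (7/3 + (⅓)*13 + (7/3)*(-12)) = 96 + (7/3 + 13/3 - 28) = 96 - 64/3 = 224/3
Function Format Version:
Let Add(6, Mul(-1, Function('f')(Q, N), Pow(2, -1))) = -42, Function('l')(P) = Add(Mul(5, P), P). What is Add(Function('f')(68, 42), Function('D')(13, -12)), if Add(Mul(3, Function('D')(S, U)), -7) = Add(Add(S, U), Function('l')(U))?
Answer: Rational(224, 3) ≈ 74.667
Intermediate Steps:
Function('l')(P) = Mul(6, P)
Function('f')(Q, N) = 96 (Function('f')(Q, N) = Add(12, Mul(-2, -42)) = Add(12, 84) = 96)
Function('D')(S, U) = Add(Rational(7, 3), Mul(Rational(1, 3), S), Mul(Rational(7, 3), U)) (Function('D')(S, U) = Add(Rational(7, 3), Mul(Rational(1, 3), Add(Add(S, U), Mul(6, U)))) = Add(Rational(7, 3), Mul(Rational(1, 3), Add(S, Mul(7, U)))) = Add(Rational(7, 3), Add(Mul(Rational(1, 3), S), Mul(Rational(7, 3), U))) = Add(Rational(7, 3), Mul(Rational(1, 3), S), Mul(Rational(7, 3), U)))
Add(Function('f')(68, 42), Function('D')(13, -12)) = Add(96, Add(Rational(7, 3), Mul(Rational(1, 3), 13), Mul(Rational(7, 3), -12))) = Add(96, Add(Rational(7, 3), Rational(13, 3), -28)) = Add(96, Rational(-64, 3)) = Rational(224, 3)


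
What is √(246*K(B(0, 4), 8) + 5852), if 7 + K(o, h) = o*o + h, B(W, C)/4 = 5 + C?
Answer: √324914 ≈ 570.01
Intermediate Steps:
B(W, C) = 20 + 4*C (B(W, C) = 4*(5 + C) = 20 + 4*C)
K(o, h) = -7 + h + o² (K(o, h) = -7 + (o*o + h) = -7 + (o² + h) = -7 + (h + o²) = -7 + h + o²)
√(246*K(B(0, 4), 8) + 5852) = √(246*(-7 + 8 + (20 + 4*4)²) + 5852) = √(246*(-7 + 8 + (20 + 16)²) + 5852) = √(246*(-7 + 8 + 36²) + 5852) = √(246*(-7 + 8 + 1296) + 5852) = √(246*1297 + 5852) = √(319062 + 5852) = √324914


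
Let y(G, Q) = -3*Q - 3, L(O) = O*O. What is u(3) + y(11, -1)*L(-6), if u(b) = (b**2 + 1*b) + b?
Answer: 15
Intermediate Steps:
L(O) = O**2
y(G, Q) = -3 - 3*Q
u(b) = b**2 + 2*b (u(b) = (b**2 + b) + b = (b + b**2) + b = b**2 + 2*b)
u(3) + y(11, -1)*L(-6) = 3*(2 + 3) + (-3 - 3*(-1))*(-6)**2 = 3*5 + (-3 + 3)*36 = 15 + 0*36 = 15 + 0 = 15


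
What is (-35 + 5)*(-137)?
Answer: 4110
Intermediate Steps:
(-35 + 5)*(-137) = -30*(-137) = 4110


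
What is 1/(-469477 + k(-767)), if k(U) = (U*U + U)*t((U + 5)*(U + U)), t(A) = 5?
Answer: 1/2468133 ≈ 4.0516e-7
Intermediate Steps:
k(U) = 5*U + 5*U**2 (k(U) = (U*U + U)*5 = (U**2 + U)*5 = (U + U**2)*5 = 5*U + 5*U**2)
1/(-469477 + k(-767)) = 1/(-469477 + 5*(-767)*(1 - 767)) = 1/(-469477 + 5*(-767)*(-766)) = 1/(-469477 + 2937610) = 1/2468133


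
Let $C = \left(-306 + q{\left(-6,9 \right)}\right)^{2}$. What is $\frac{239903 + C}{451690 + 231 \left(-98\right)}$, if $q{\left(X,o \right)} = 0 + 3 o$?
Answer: $\frac{79436}{107263} \approx 0.74057$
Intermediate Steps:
$q{\left(X,o \right)} = 3 o$
$C = 77841$ ($C = \left(-306 + 3 \cdot 9\right)^{2} = \left(-306 + 27\right)^{2} = \left(-279\right)^{2} = 77841$)
$\frac{239903 + C}{451690 + 231 \left(-98\right)} = \frac{239903 + 77841}{451690 + 231 \left(-98\right)} = \frac{317744}{451690 - 22638} = \frac{317744}{429052} = 317744 \cdot \frac{1}{429052} = \frac{79436}{107263}$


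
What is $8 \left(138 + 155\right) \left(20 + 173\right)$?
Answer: $452392$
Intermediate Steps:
$8 \left(138 + 155\right) \left(20 + 173\right) = 8 \cdot 293 \cdot 193 = 8 \cdot 56549 = 452392$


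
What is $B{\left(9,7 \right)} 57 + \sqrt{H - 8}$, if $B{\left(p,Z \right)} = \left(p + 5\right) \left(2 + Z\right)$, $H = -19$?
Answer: $7182 + 3 i \sqrt{3} \approx 7182.0 + 5.1962 i$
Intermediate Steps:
$B{\left(p,Z \right)} = \left(2 + Z\right) \left(5 + p\right)$ ($B{\left(p,Z \right)} = \left(5 + p\right) \left(2 + Z\right) = \left(2 + Z\right) \left(5 + p\right)$)
$B{\left(9,7 \right)} 57 + \sqrt{H - 8} = \left(10 + 2 \cdot 9 + 5 \cdot 7 + 7 \cdot 9\right) 57 + \sqrt{-19 - 8} = \left(10 + 18 + 35 + 63\right) 57 + \sqrt{-27} = 126 \cdot 57 + 3 i \sqrt{3} = 7182 + 3 i \sqrt{3}$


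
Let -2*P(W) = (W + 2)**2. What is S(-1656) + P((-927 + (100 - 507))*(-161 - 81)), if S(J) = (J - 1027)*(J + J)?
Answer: -52100718354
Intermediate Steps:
P(W) = -(2 + W)**2/2 (P(W) = -(W + 2)**2/2 = -(2 + W)**2/2)
S(J) = 2*J*(-1027 + J) (S(J) = (-1027 + J)*(2*J) = 2*J*(-1027 + J))
S(-1656) + P((-927 + (100 - 507))*(-161 - 81)) = 2*(-1656)*(-1027 - 1656) - (2 + (-927 + (100 - 507))*(-161 - 81))**2/2 = 2*(-1656)*(-2683) - (2 + (-927 - 407)*(-242))**2/2 = 8886096 - (2 - 1334*(-242))**2/2 = 8886096 - (2 + 322828)**2/2 = 8886096 - 1/2*322830**2 = 8886096 - 1/2*104219208900 = 8886096 - 52109604450 = -52100718354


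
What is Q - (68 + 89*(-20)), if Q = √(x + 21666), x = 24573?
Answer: 1712 + √46239 ≈ 1927.0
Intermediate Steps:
Q = √46239 (Q = √(24573 + 21666) = √46239 ≈ 215.03)
Q - (68 + 89*(-20)) = √46239 - (68 + 89*(-20)) = √46239 - (68 - 1780) = √46239 - 1*(-1712) = √46239 + 1712 = 1712 + √46239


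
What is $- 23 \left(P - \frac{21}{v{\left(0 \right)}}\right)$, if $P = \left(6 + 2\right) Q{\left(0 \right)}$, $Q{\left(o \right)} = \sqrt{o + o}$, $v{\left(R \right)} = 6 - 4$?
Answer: $\frac{483}{2} \approx 241.5$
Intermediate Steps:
$v{\left(R \right)} = 2$
$Q{\left(o \right)} = \sqrt{2} \sqrt{o}$ ($Q{\left(o \right)} = \sqrt{2 o} = \sqrt{2} \sqrt{o}$)
$P = 0$ ($P = \left(6 + 2\right) \sqrt{2} \sqrt{0} = 8 \sqrt{2} \cdot 0 = 8 \cdot 0 = 0$)
$- 23 \left(P - \frac{21}{v{\left(0 \right)}}\right) = - 23 \left(0 - \frac{21}{2}\right) = \left(-23\right) \left(- \frac{21}{2}\right) = \frac{483}{2}$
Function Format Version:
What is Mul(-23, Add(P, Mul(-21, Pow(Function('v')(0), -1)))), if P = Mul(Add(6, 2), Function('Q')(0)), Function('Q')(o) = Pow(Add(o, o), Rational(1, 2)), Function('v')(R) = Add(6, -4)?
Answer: Rational(483, 2) ≈ 241.50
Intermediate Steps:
Function('v')(R) = 2
Function('Q')(o) = Mul(Pow(2, Rational(1, 2)), Pow(o, Rational(1, 2))) (Function('Q')(o) = Pow(Mul(2, o), Rational(1, 2)) = Mul(Pow(2, Rational(1, 2)), Pow(o, Rational(1, 2))))
P = 0 (P = Mul(Add(6, 2), Mul(Pow(2, Rational(1, 2)), Pow(0, Rational(1, 2)))) = Mul(8, Mul(Pow(2, Rational(1, 2)), 0)) = Mul(8, 0) = 0)
Mul(-23, Add(P, Mul(-21, Pow(Function('v')(0), -1)))) = Mul(-23, Add(0, Mul(-21, Pow(2, -1)))) = Mul(-23, Add(0, Mul(-21, Rational(1, 2)))) = Mul(-23, Add(0, Rational(-21, 2))) = Mul(-23, Rational(-21, 2)) = Rational(483, 2)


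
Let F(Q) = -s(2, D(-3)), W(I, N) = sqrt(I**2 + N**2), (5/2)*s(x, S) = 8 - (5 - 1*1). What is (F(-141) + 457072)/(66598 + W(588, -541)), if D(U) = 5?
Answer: 50733290832/7391091965 - 761784*sqrt(25537)/1478218393 ≈ 6.7818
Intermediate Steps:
s(x, S) = 8/5 (s(x, S) = 2*(8 - (5 - 1*1))/5 = 2*(8 - (5 - 1))/5 = 2*(8 - 1*4)/5 = 2*(8 - 4)/5 = (2/5)*4 = 8/5)
F(Q) = -8/5 (F(Q) = -1*8/5 = -8/5)
(F(-141) + 457072)/(66598 + W(588, -541)) = (-8/5 + 457072)/(66598 + sqrt(588**2 + (-541)**2)) = 2285352/(5*(66598 + sqrt(345744 + 292681))) = 2285352/(5*(66598 + sqrt(638425))) = 2285352/(5*(66598 + 5*sqrt(25537)))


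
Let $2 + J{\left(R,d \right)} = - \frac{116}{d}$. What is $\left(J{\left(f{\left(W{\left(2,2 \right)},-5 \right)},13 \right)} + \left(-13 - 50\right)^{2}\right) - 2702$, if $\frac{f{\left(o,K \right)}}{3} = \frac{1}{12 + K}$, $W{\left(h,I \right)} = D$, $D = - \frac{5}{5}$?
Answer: $\frac{16329}{13} \approx 1256.1$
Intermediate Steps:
$D = -1$ ($D = \left(-5\right) \frac{1}{5} = -1$)
$W{\left(h,I \right)} = -1$
$f{\left(o,K \right)} = \frac{3}{12 + K}$
$J{\left(R,d \right)} = -2 - \frac{116}{d}$
$\left(J{\left(f{\left(W{\left(2,2 \right)},-5 \right)},13 \right)} + \left(-13 - 50\right)^{2}\right) - 2702 = \left(\left(-2 - \frac{116}{13}\right) + \left(-13 - 50\right)^{2}\right) - 2702 = \left(\left(-2 - \frac{116}{13}\right) + \left(-63\right)^{2}\right) - 2702 = \left(\left(-2 - \frac{116}{13}\right) + 3969\right) - 2702 = \left(- \frac{142}{13} + 3969\right) - 2702 = \frac{51455}{13} - 2702 = \frac{16329}{13}$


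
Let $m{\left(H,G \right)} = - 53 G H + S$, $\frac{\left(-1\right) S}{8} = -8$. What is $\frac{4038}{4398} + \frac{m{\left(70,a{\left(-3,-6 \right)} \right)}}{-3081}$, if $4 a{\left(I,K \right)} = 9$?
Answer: $\frac{16290637}{4516746} \approx 3.6067$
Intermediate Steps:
$S = 64$ ($S = \left(-8\right) \left(-8\right) = 64$)
$a{\left(I,K \right)} = \frac{9}{4}$ ($a{\left(I,K \right)} = \frac{1}{4} \cdot 9 = \frac{9}{4}$)
$m{\left(H,G \right)} = 64 - 53 G H$ ($m{\left(H,G \right)} = - 53 G H + 64 = 64 - 53 G H$)
$\frac{4038}{4398} + \frac{m{\left(70,a{\left(-3,-6 \right)} \right)}}{-3081} = \frac{4038}{4398} + \frac{64 - \frac{477}{4} \cdot 70}{-3081} = 4038 \cdot \frac{1}{4398} + \left(64 - \frac{16695}{2}\right) \left(- \frac{1}{3081}\right) = \frac{673}{733} - - \frac{16567}{6162} = \frac{673}{733} + \frac{16567}{6162} = \frac{16290637}{4516746}$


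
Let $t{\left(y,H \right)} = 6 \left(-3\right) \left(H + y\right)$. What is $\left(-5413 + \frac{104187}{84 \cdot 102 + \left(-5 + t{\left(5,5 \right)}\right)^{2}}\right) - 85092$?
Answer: $- \frac{3872876278}{42793} \approx -90503.0$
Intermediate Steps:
$t{\left(y,H \right)} = - 18 H - 18 y$ ($t{\left(y,H \right)} = - 18 \left(H + y\right) = - 18 H - 18 y$)
$\left(-5413 + \frac{104187}{84 \cdot 102 + \left(-5 + t{\left(5,5 \right)}\right)^{2}}\right) - 85092 = \left(-5413 + \frac{104187}{84 \cdot 102 + \left(-5 - 180\right)^{2}}\right) - 85092 = \left(-5413 + \frac{104187}{8568 + \left(-5 - 180\right)^{2}}\right) - 85092 = \left(-5413 + \frac{104187}{8568 + \left(-185\right)^{2}}\right) - 85092 = \left(-5413 + \frac{104187}{8568 + 34225}\right) - 85092 = \left(-5413 + \frac{104187}{42793}\right) - 85092 = - \frac{231534322}{42793} - 85092 = - \frac{3872876278}{42793}$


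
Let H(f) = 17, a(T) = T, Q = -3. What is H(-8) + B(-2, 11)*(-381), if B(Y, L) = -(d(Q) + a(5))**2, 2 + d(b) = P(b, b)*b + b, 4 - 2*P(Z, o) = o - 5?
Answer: 123461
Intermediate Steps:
P(Z, o) = 9/2 - o/2 (P(Z, o) = 2 - (o - 5)/2 = 2 - (-5 + o)/2 = 2 + (5/2 - o/2) = 9/2 - o/2)
d(b) = -2 + b + b*(9/2 - b/2) (d(b) = -2 + ((9/2 - b/2)*b + b) = -2 + (b*(9/2 - b/2) + b) = -2 + (b + b*(9/2 - b/2)) = -2 + b + b*(9/2 - b/2))
B(Y, L) = -324 (B(Y, L) = -((-2 - 1/2*(-3)**2 + (11/2)*(-3)) + 5)**2 = -((-2 - 1/2*9 - 33/2) + 5)**2 = -((-2 - 9/2 - 33/2) + 5)**2 = -(-23 + 5)**2 = -1*(-18)**2 = -1*324 = -324)
H(-8) + B(-2, 11)*(-381) = 17 - 324*(-381) = 17 + 123444 = 123461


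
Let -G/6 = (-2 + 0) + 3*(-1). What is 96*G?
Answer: 2880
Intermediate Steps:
G = 30 (G = -6*((-2 + 0) + 3*(-1)) = -6*(-2 - 3) = -6*(-5) = 30)
96*G = 96*30 = 2880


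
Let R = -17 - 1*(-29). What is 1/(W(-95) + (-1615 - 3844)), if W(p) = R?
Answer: -1/5447 ≈ -0.00018359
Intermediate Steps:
R = 12 (R = -17 + 29 = 12)
W(p) = 12
1/(W(-95) + (-1615 - 3844)) = 1/(12 + (-1615 - 3844)) = 1/(12 - 5459) = 1/(-5447) = -1/5447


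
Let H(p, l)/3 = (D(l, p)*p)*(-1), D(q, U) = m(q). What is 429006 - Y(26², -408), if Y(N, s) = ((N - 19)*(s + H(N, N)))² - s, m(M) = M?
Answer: -811742890143504906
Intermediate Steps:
D(q, U) = q
H(p, l) = -3*l*p (H(p, l) = 3*((l*p)*(-1)) = 3*(-l*p) = -3*l*p)
Y(N, s) = -s + (-19 + N)²*(s - 3*N²)² (Y(N, s) = ((N - 19)*(s - 3*N*N))² - s = ((-19 + N)*(s - 3*N²))² - s = (-19 + N)²*(s - 3*N²)² - s = -s + (-19 + N)²*(s - 3*N²)²)
429006 - Y(26², -408) = 429006 - (-1*(-408) + (-19 + 26²)²*(-1*(-408) + 3*(26²)²)²) = 429006 - (408 + (-19 + 676)²*(408 + 3*676²)²) = 429006 - (408 + 657²*(408 + 3*456976)²) = 429006 - (408 + 431649*(408 + 1370928)²) = 429006 - (408 + 431649*1371336²) = 429006 - (408 + 431649*1880562424896) = 429006 - (408 + 811742890143933504) = 429006 - 1*811742890143933912 = 429006 - 811742890143933912 = -811742890143504906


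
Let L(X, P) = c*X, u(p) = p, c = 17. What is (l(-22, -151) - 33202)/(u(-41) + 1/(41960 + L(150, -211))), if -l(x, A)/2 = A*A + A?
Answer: 3494124020/1824909 ≈ 1914.7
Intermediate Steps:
L(X, P) = 17*X
l(x, A) = -2*A - 2*A**2 (l(x, A) = -2*(A*A + A) = -2*(A**2 + A) = -2*(A + A**2) = -2*A - 2*A**2)
(l(-22, -151) - 33202)/(u(-41) + 1/(41960 + L(150, -211))) = (-2*(-151)*(1 - 151) - 33202)/(-41 + 1/(41960 + 17*150)) = (-2*(-151)*(-150) - 33202)/(-41 + 1/(41960 + 2550)) = (-45300 - 33202)/(-41 + 1/44510) = -78502/(-41 + 1/44510) = -78502/(-1824909/44510) = -78502*(-44510/1824909) = 3494124020/1824909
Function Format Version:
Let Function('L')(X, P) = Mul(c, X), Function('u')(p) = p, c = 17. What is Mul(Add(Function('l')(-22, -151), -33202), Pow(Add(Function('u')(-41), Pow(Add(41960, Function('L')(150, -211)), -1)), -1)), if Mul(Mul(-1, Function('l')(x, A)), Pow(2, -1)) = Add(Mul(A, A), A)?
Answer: Rational(3494124020, 1824909) ≈ 1914.7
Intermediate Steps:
Function('L')(X, P) = Mul(17, X)
Function('l')(x, A) = Add(Mul(-2, A), Mul(-2, Pow(A, 2))) (Function('l')(x, A) = Mul(-2, Add(Mul(A, A), A)) = Mul(-2, Add(Pow(A, 2), A)) = Mul(-2, Add(A, Pow(A, 2))) = Add(Mul(-2, A), Mul(-2, Pow(A, 2))))
Mul(Add(Function('l')(-22, -151), -33202), Pow(Add(Function('u')(-41), Pow(Add(41960, Function('L')(150, -211)), -1)), -1)) = Mul(Add(Mul(-2, -151, Add(1, -151)), -33202), Pow(Add(-41, Pow(Add(41960, Mul(17, 150)), -1)), -1)) = Mul(Add(Mul(-2, -151, -150), -33202), Pow(Add(-41, Pow(Add(41960, 2550), -1)), -1)) = Mul(Add(-45300, -33202), Pow(Add(-41, Pow(44510, -1)), -1)) = Mul(-78502, Pow(Add(-41, Rational(1, 44510)), -1)) = Mul(-78502, Pow(Rational(-1824909, 44510), -1)) = Mul(-78502, Rational(-44510, 1824909)) = Rational(3494124020, 1824909)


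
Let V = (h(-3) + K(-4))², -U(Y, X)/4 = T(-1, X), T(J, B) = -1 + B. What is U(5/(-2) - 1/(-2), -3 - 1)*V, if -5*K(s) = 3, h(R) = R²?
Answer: 7056/5 ≈ 1411.2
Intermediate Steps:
K(s) = -⅗ (K(s) = -⅕*3 = -⅗)
U(Y, X) = 4 - 4*X (U(Y, X) = -4*(-1 + X) = 4 - 4*X)
V = 1764/25 (V = ((-3)² - ⅗)² = (9 - ⅗)² = (42/5)² = 1764/25 ≈ 70.560)
U(5/(-2) - 1/(-2), -3 - 1)*V = (4 - 4*(-3 - 1))*(1764/25) = (4 - 4*(-4))*(1764/25) = (4 + 16)*(1764/25) = 20*(1764/25) = 7056/5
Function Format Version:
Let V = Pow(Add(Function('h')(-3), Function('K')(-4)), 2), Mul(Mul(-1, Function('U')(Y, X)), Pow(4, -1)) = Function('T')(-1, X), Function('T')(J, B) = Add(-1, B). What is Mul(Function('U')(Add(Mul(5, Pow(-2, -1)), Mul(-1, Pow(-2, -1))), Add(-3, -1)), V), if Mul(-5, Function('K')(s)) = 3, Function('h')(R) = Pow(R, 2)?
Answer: Rational(7056, 5) ≈ 1411.2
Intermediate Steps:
Function('K')(s) = Rational(-3, 5) (Function('K')(s) = Mul(Rational(-1, 5), 3) = Rational(-3, 5))
Function('U')(Y, X) = Add(4, Mul(-4, X)) (Function('U')(Y, X) = Mul(-4, Add(-1, X)) = Add(4, Mul(-4, X)))
V = Rational(1764, 25) (V = Pow(Add(Pow(-3, 2), Rational(-3, 5)), 2) = Pow(Add(9, Rational(-3, 5)), 2) = Pow(Rational(42, 5), 2) = Rational(1764, 25) ≈ 70.560)
Mul(Function('U')(Add(Mul(5, Pow(-2, -1)), Mul(-1, Pow(-2, -1))), Add(-3, -1)), V) = Mul(Add(4, Mul(-4, Add(-3, -1))), Rational(1764, 25)) = Mul(Add(4, Mul(-4, -4)), Rational(1764, 25)) = Mul(Add(4, 16), Rational(1764, 25)) = Mul(20, Rational(1764, 25)) = Rational(7056, 5)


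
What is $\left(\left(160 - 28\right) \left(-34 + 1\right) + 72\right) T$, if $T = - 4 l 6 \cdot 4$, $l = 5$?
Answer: $2056320$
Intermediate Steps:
$T = -480$ ($T = \left(-4\right) 5 \cdot 6 \cdot 4 = \left(-20\right) 24 = -480$)
$\left(\left(160 - 28\right) \left(-34 + 1\right) + 72\right) T = \left(\left(160 - 28\right) \left(-34 + 1\right) + 72\right) \left(-480\right) = \left(132 \left(-33\right) + 72\right) \left(-480\right) = \left(-4356 + 72\right) \left(-480\right) = \left(-4284\right) \left(-480\right) = 2056320$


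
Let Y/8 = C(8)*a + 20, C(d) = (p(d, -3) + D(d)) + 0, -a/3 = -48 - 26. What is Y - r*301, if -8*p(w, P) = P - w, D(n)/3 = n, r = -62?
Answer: 63888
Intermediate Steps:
D(n) = 3*n
p(w, P) = -P/8 + w/8 (p(w, P) = -(P - w)/8 = -P/8 + w/8)
a = 222 (a = -3*(-48 - 26) = -3*(-74) = 222)
C(d) = 3/8 + 25*d/8 (C(d) = ((-⅛*(-3) + d/8) + 3*d) + 0 = ((3/8 + d/8) + 3*d) + 0 = (3/8 + 25*d/8) + 0 = 3/8 + 25*d/8)
Y = 45226 (Y = 8*((3/8 + (25/8)*8)*222 + 20) = 8*((3/8 + 25)*222 + 20) = 8*((203/8)*222 + 20) = 8*(22533/4 + 20) = 8*(22613/4) = 45226)
Y - r*301 = 45226 - (-62)*301 = 45226 - 1*(-18662) = 45226 + 18662 = 63888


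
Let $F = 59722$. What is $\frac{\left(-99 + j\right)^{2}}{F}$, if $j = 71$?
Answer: $\frac{392}{29861} \approx 0.013127$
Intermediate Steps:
$\frac{\left(-99 + j\right)^{2}}{F} = \frac{\left(-99 + 71\right)^{2}}{59722} = \left(-28\right)^{2} \cdot \frac{1}{59722} = 784 \cdot \frac{1}{59722} = \frac{392}{29861}$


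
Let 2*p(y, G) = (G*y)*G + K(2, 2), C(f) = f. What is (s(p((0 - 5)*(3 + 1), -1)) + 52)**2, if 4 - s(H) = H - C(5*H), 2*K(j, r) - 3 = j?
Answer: 441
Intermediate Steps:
K(j, r) = 3/2 + j/2
p(y, G) = 5/4 + y*G**2/2 (p(y, G) = ((G*y)*G + (3/2 + (1/2)*2))/2 = (y*G**2 + (3/2 + 1))/2 = (y*G**2 + 5/2)/2 = (5/2 + y*G**2)/2 = 5/4 + y*G**2/2)
s(H) = 4 + 4*H (s(H) = 4 - (H - 5*H) = 4 - (-4)*H = 4 + 4*H)
(s(p((0 - 5)*(3 + 1), -1)) + 52)**2 = ((4 + 4*(5/4 + (1/2)*((0 - 5)*(3 + 1))*(-1)**2)) + 52)**2 = ((4 + 4*(5/4 + (1/2)*(-5*4)*1)) + 52)**2 = ((4 + 4*(5/4 + (1/2)*(-20)*1)) + 52)**2 = ((4 + 4*(5/4 - 10)) + 52)**2 = ((4 + 4*(-35/4)) + 52)**2 = ((4 - 35) + 52)**2 = (-31 + 52)**2 = 21**2 = 441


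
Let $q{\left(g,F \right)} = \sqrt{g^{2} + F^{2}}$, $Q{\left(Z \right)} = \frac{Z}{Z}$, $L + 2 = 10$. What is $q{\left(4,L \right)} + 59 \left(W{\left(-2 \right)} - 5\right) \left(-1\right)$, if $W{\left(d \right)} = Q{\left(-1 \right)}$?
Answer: $236 + 4 \sqrt{5} \approx 244.94$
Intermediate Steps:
$L = 8$ ($L = -2 + 10 = 8$)
$Q{\left(Z \right)} = 1$
$W{\left(d \right)} = 1$
$q{\left(g,F \right)} = \sqrt{F^{2} + g^{2}}$
$q{\left(4,L \right)} + 59 \left(W{\left(-2 \right)} - 5\right) \left(-1\right) = \sqrt{8^{2} + 4^{2}} + 59 \left(1 - 5\right) \left(-1\right) = \sqrt{64 + 16} + 59 \left(\left(-4\right) \left(-1\right)\right) = \sqrt{80} + 59 \cdot 4 = 4 \sqrt{5} + 236 = 236 + 4 \sqrt{5}$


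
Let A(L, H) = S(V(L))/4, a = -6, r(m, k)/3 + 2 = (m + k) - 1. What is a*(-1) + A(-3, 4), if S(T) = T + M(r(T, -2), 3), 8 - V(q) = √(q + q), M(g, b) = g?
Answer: 41/4 - I*√6 ≈ 10.25 - 2.4495*I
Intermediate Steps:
r(m, k) = -9 + 3*k + 3*m (r(m, k) = -6 + 3*((m + k) - 1) = -6 + 3*((k + m) - 1) = -6 + 3*(-1 + k + m) = -6 + (-3 + 3*k + 3*m) = -9 + 3*k + 3*m)
V(q) = 8 - √2*√q (V(q) = 8 - √(q + q) = 8 - √(2*q) = 8 - √2*√q)
S(T) = -15 + 4*T (S(T) = T + (-9 + 3*(-2) + 3*T) = T + (-9 - 6 + 3*T) = T + (-15 + 3*T) = -15 + 4*T)
A(L, H) = 17/4 - √2*√L (A(L, H) = (-15 + 4*(8 - √2*√L))/4 = (-15 + (32 - 4*√2*√L))*(¼) = (17 - 4*√2*√L)*(¼) = 17/4 - √2*√L)
a*(-1) + A(-3, 4) = -6*(-1) + (17/4 - √2*√(-3)) = 6 + (17/4 - √2*I*√3) = 6 + (17/4 - I*√6) = 41/4 - I*√6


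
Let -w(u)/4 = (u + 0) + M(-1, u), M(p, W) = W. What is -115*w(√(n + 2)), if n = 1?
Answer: 920*√3 ≈ 1593.5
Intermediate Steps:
w(u) = -8*u (w(u) = -4*((u + 0) + u) = -4*(u + u) = -8*u)
-115*w(√(n + 2)) = -(-920)*√(1 + 2) = -(-920)*√3 = 920*√3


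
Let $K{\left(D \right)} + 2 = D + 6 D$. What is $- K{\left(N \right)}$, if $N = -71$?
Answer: $499$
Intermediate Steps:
$K{\left(D \right)} = -2 + 7 D$ ($K{\left(D \right)} = -2 + \left(D + 6 D\right) = -2 + 7 D$)
$- K{\left(N \right)} = - (-2 + 7 \left(-71\right)) = - (-2 - 497) = \left(-1\right) \left(-499\right) = 499$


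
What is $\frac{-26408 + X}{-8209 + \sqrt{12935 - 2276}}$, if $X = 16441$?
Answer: $\frac{81819103}{67377022} + \frac{9967 \sqrt{10659}}{67377022} \approx 1.2296$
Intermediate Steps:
$\frac{-26408 + X}{-8209 + \sqrt{12935 - 2276}} = \frac{-26408 + 16441}{-8209 + \sqrt{12935 - 2276}} = - \frac{9967}{-8209 + \sqrt{10659}}$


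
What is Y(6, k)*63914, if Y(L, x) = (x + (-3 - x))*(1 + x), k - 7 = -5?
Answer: -575226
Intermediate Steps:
k = 2 (k = 7 - 5 = 2)
Y(L, x) = -3 - 3*x (Y(L, x) = -3*(1 + x) = -3 - 3*x)
Y(6, k)*63914 = (-3 - 3*2)*63914 = (-3 - 6)*63914 = -9*63914 = -575226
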